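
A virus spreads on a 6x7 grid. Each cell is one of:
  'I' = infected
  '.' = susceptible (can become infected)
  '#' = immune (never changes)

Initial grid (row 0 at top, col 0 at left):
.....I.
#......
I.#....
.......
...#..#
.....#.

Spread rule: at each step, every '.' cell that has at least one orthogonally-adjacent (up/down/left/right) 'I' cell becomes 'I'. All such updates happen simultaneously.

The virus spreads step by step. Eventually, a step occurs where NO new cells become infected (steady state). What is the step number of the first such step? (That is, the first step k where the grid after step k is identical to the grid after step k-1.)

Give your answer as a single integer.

Answer: 7

Derivation:
Step 0 (initial): 2 infected
Step 1: +5 new -> 7 infected
Step 2: +7 new -> 14 infected
Step 3: +10 new -> 24 infected
Step 4: +8 new -> 32 infected
Step 5: +2 new -> 34 infected
Step 6: +2 new -> 36 infected
Step 7: +0 new -> 36 infected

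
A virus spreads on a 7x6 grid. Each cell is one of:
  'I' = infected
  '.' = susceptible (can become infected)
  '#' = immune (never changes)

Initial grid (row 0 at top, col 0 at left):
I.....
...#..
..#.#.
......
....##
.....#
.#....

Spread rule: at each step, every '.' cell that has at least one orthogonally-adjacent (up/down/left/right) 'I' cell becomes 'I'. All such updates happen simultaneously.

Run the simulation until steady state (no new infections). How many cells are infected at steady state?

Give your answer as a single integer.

Step 0 (initial): 1 infected
Step 1: +2 new -> 3 infected
Step 2: +3 new -> 6 infected
Step 3: +4 new -> 10 infected
Step 4: +3 new -> 13 infected
Step 5: +5 new -> 18 infected
Step 6: +5 new -> 23 infected
Step 7: +5 new -> 28 infected
Step 8: +3 new -> 31 infected
Step 9: +2 new -> 33 infected
Step 10: +1 new -> 34 infected
Step 11: +1 new -> 35 infected
Step 12: +0 new -> 35 infected

Answer: 35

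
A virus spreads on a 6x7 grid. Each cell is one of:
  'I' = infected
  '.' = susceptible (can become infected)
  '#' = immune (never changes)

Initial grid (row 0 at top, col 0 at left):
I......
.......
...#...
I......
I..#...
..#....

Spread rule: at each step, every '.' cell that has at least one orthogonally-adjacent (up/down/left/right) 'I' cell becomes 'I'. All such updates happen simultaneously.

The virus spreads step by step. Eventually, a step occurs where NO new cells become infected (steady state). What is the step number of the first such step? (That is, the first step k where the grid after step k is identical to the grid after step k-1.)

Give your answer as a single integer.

Answer: 9

Derivation:
Step 0 (initial): 3 infected
Step 1: +6 new -> 9 infected
Step 2: +6 new -> 15 infected
Step 3: +4 new -> 19 infected
Step 4: +3 new -> 22 infected
Step 5: +5 new -> 27 infected
Step 6: +6 new -> 33 infected
Step 7: +5 new -> 38 infected
Step 8: +1 new -> 39 infected
Step 9: +0 new -> 39 infected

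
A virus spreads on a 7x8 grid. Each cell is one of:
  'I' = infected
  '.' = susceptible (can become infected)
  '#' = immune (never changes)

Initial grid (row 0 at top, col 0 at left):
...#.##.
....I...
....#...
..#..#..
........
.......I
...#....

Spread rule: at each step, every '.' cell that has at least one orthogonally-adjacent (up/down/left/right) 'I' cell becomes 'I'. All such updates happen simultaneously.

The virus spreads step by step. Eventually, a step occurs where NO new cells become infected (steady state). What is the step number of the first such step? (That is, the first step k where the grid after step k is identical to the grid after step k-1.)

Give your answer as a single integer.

Answer: 9

Derivation:
Step 0 (initial): 2 infected
Step 1: +6 new -> 8 infected
Step 2: +8 new -> 16 infected
Step 3: +11 new -> 27 infected
Step 4: +9 new -> 36 infected
Step 5: +5 new -> 41 infected
Step 6: +4 new -> 45 infected
Step 7: +3 new -> 48 infected
Step 8: +1 new -> 49 infected
Step 9: +0 new -> 49 infected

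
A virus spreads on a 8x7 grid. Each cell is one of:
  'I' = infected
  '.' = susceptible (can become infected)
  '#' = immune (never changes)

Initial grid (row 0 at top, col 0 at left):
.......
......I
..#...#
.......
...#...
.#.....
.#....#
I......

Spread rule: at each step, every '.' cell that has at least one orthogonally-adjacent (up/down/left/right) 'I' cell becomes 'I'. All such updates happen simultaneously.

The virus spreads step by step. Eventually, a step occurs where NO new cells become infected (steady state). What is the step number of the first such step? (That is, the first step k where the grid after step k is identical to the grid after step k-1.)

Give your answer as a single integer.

Answer: 8

Derivation:
Step 0 (initial): 2 infected
Step 1: +4 new -> 6 infected
Step 2: +5 new -> 11 infected
Step 3: +7 new -> 18 infected
Step 4: +11 new -> 29 infected
Step 5: +12 new -> 41 infected
Step 6: +8 new -> 49 infected
Step 7: +1 new -> 50 infected
Step 8: +0 new -> 50 infected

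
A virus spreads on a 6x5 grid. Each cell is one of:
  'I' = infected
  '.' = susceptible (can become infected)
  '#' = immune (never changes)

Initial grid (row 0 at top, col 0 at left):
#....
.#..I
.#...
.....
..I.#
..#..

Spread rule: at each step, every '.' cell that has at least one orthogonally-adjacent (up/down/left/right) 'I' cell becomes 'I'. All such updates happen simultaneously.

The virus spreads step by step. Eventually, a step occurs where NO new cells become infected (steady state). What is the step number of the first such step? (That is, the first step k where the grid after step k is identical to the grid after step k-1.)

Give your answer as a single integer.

Answer: 6

Derivation:
Step 0 (initial): 2 infected
Step 1: +6 new -> 8 infected
Step 2: +10 new -> 18 infected
Step 3: +4 new -> 22 infected
Step 4: +2 new -> 24 infected
Step 5: +1 new -> 25 infected
Step 6: +0 new -> 25 infected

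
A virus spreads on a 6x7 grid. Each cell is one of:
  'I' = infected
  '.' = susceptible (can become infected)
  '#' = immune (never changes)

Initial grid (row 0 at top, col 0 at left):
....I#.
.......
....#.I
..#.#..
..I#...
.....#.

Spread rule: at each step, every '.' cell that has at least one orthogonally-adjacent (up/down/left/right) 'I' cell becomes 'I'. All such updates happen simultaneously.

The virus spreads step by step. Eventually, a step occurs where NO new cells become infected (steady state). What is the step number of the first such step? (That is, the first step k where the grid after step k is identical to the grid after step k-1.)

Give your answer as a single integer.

Step 0 (initial): 3 infected
Step 1: +7 new -> 10 infected
Step 2: +10 new -> 20 infected
Step 3: +9 new -> 29 infected
Step 4: +6 new -> 35 infected
Step 5: +1 new -> 36 infected
Step 6: +0 new -> 36 infected

Answer: 6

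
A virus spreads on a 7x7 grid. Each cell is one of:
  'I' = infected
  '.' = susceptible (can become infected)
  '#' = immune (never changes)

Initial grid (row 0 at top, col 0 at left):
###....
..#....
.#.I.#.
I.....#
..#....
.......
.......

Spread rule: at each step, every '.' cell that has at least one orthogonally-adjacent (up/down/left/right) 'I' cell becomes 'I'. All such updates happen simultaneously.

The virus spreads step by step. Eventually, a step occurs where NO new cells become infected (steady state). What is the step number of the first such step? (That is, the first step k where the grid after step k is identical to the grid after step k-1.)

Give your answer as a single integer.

Step 0 (initial): 2 infected
Step 1: +7 new -> 9 infected
Step 2: +8 new -> 17 infected
Step 3: +8 new -> 25 infected
Step 4: +7 new -> 32 infected
Step 5: +6 new -> 38 infected
Step 6: +2 new -> 40 infected
Step 7: +1 new -> 41 infected
Step 8: +0 new -> 41 infected

Answer: 8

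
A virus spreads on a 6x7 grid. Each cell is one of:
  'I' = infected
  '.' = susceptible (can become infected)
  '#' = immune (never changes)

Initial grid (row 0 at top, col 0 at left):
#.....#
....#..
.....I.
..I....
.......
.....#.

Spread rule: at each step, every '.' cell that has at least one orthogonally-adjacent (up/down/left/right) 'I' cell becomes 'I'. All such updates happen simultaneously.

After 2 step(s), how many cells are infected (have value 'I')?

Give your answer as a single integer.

Answer: 22

Derivation:
Step 0 (initial): 2 infected
Step 1: +8 new -> 10 infected
Step 2: +12 new -> 22 infected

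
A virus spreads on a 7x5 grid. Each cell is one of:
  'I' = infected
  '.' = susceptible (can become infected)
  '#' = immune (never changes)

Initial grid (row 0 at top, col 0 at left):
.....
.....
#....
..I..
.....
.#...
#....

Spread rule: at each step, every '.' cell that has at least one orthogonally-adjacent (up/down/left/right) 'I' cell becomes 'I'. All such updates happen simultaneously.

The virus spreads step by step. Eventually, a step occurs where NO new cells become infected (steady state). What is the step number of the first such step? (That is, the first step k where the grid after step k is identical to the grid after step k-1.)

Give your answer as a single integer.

Answer: 6

Derivation:
Step 0 (initial): 1 infected
Step 1: +4 new -> 5 infected
Step 2: +8 new -> 13 infected
Step 3: +8 new -> 21 infected
Step 4: +8 new -> 29 infected
Step 5: +3 new -> 32 infected
Step 6: +0 new -> 32 infected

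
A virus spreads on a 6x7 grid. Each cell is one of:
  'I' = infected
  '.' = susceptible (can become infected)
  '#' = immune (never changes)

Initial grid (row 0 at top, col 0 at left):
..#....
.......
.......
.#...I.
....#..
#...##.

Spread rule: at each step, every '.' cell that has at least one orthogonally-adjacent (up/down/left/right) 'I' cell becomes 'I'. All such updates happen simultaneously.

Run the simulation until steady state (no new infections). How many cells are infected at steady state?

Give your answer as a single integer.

Answer: 36

Derivation:
Step 0 (initial): 1 infected
Step 1: +4 new -> 5 infected
Step 2: +5 new -> 10 infected
Step 3: +7 new -> 17 infected
Step 4: +6 new -> 23 infected
Step 5: +5 new -> 28 infected
Step 6: +4 new -> 32 infected
Step 7: +3 new -> 35 infected
Step 8: +1 new -> 36 infected
Step 9: +0 new -> 36 infected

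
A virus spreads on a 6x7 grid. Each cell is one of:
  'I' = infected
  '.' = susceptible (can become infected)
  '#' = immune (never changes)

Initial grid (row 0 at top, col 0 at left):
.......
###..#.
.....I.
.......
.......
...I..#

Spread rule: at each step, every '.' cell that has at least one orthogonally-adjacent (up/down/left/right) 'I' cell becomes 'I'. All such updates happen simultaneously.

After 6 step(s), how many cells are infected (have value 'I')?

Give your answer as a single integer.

Answer: 36

Derivation:
Step 0 (initial): 2 infected
Step 1: +6 new -> 8 infected
Step 2: +11 new -> 19 infected
Step 3: +8 new -> 27 infected
Step 4: +5 new -> 32 infected
Step 5: +3 new -> 35 infected
Step 6: +1 new -> 36 infected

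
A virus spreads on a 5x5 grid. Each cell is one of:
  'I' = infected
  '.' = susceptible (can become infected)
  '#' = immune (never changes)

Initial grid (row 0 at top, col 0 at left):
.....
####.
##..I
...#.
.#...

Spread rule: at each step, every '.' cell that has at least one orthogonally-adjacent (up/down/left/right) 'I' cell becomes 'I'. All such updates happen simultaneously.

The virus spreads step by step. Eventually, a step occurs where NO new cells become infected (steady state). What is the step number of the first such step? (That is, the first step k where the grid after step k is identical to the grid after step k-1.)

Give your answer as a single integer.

Answer: 7

Derivation:
Step 0 (initial): 1 infected
Step 1: +3 new -> 4 infected
Step 2: +3 new -> 7 infected
Step 3: +3 new -> 10 infected
Step 4: +3 new -> 13 infected
Step 5: +2 new -> 15 infected
Step 6: +2 new -> 17 infected
Step 7: +0 new -> 17 infected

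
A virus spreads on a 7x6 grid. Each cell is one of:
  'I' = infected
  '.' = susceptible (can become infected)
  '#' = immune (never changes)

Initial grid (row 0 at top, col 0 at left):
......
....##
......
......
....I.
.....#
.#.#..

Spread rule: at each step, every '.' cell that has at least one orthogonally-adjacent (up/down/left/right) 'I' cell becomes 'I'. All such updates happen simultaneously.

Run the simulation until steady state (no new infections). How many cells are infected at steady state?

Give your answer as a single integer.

Step 0 (initial): 1 infected
Step 1: +4 new -> 5 infected
Step 2: +6 new -> 11 infected
Step 3: +6 new -> 17 infected
Step 4: +6 new -> 23 infected
Step 5: +5 new -> 28 infected
Step 6: +5 new -> 33 infected
Step 7: +3 new -> 36 infected
Step 8: +1 new -> 37 infected
Step 9: +0 new -> 37 infected

Answer: 37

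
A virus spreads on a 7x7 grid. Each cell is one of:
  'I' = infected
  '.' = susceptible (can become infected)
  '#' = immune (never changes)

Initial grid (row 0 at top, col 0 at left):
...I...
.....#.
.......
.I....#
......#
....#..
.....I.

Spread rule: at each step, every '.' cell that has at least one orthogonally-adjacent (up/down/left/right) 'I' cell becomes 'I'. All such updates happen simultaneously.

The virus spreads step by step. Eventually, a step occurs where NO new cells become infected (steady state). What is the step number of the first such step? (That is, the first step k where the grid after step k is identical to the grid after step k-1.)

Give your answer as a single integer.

Answer: 6

Derivation:
Step 0 (initial): 3 infected
Step 1: +10 new -> 13 infected
Step 2: +15 new -> 28 infected
Step 3: +13 new -> 41 infected
Step 4: +3 new -> 44 infected
Step 5: +1 new -> 45 infected
Step 6: +0 new -> 45 infected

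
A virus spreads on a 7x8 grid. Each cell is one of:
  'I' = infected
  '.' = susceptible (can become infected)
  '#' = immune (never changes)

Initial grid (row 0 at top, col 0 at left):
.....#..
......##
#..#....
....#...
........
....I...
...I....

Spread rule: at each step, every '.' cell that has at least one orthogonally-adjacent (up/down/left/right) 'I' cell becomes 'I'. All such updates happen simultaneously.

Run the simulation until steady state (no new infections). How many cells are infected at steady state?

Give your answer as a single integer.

Answer: 48

Derivation:
Step 0 (initial): 2 infected
Step 1: +5 new -> 7 infected
Step 2: +6 new -> 13 infected
Step 3: +8 new -> 21 infected
Step 4: +7 new -> 28 infected
Step 5: +7 new -> 35 infected
Step 6: +5 new -> 40 infected
Step 7: +4 new -> 44 infected
Step 8: +3 new -> 47 infected
Step 9: +1 new -> 48 infected
Step 10: +0 new -> 48 infected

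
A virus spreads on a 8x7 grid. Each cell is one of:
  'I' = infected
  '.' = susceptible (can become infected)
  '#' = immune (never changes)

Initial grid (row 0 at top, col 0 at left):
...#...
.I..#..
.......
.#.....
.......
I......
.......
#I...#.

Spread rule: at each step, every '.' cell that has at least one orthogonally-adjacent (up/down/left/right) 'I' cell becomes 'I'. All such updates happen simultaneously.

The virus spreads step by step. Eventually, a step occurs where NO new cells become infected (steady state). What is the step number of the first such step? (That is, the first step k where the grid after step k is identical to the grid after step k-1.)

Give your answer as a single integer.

Answer: 9

Derivation:
Step 0 (initial): 3 infected
Step 1: +9 new -> 12 infected
Step 2: +10 new -> 22 infected
Step 3: +6 new -> 28 infected
Step 4: +5 new -> 33 infected
Step 5: +5 new -> 38 infected
Step 6: +6 new -> 44 infected
Step 7: +5 new -> 49 infected
Step 8: +2 new -> 51 infected
Step 9: +0 new -> 51 infected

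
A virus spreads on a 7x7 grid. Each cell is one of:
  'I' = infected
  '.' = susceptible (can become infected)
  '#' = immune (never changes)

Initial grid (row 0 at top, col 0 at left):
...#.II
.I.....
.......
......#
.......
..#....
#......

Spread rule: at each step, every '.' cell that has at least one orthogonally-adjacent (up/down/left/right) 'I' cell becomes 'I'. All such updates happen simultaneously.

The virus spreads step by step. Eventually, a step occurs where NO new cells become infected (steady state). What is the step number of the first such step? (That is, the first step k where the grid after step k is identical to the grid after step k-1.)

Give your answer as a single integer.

Step 0 (initial): 3 infected
Step 1: +7 new -> 10 infected
Step 2: +9 new -> 19 infected
Step 3: +6 new -> 25 infected
Step 4: +6 new -> 31 infected
Step 5: +6 new -> 37 infected
Step 6: +5 new -> 42 infected
Step 7: +3 new -> 45 infected
Step 8: +0 new -> 45 infected

Answer: 8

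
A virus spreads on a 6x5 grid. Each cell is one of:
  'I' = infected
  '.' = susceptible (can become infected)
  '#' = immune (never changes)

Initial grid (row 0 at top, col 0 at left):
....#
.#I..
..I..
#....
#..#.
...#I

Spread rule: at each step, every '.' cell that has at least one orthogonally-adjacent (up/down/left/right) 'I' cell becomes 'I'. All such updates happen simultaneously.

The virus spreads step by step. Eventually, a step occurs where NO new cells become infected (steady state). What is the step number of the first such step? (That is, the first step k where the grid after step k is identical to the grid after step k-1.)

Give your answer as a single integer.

Answer: 6

Derivation:
Step 0 (initial): 3 infected
Step 1: +6 new -> 9 infected
Step 2: +9 new -> 18 infected
Step 3: +4 new -> 22 infected
Step 4: +1 new -> 23 infected
Step 5: +1 new -> 24 infected
Step 6: +0 new -> 24 infected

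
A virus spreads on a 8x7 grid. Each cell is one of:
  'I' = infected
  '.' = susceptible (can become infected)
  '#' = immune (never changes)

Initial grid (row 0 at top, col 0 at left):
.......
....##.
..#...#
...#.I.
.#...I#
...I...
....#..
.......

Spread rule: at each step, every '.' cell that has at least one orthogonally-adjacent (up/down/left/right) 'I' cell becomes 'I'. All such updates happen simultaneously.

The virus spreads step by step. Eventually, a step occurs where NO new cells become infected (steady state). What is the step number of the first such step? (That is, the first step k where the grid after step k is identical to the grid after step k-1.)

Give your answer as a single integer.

Answer: 10

Derivation:
Step 0 (initial): 3 infected
Step 1: +9 new -> 12 infected
Step 2: +7 new -> 19 infected
Step 3: +8 new -> 27 infected
Step 4: +6 new -> 33 infected
Step 5: +5 new -> 38 infected
Step 6: +4 new -> 42 infected
Step 7: +3 new -> 45 infected
Step 8: +2 new -> 47 infected
Step 9: +1 new -> 48 infected
Step 10: +0 new -> 48 infected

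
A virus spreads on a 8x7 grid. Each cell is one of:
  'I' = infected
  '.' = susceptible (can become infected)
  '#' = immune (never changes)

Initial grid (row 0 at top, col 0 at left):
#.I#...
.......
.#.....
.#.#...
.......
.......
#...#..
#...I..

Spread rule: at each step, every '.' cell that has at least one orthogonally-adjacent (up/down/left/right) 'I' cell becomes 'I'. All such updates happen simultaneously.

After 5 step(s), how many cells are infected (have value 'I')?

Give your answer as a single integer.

Answer: 43

Derivation:
Step 0 (initial): 2 infected
Step 1: +4 new -> 6 infected
Step 2: +7 new -> 13 infected
Step 3: +9 new -> 22 infected
Step 4: +11 new -> 33 infected
Step 5: +10 new -> 43 infected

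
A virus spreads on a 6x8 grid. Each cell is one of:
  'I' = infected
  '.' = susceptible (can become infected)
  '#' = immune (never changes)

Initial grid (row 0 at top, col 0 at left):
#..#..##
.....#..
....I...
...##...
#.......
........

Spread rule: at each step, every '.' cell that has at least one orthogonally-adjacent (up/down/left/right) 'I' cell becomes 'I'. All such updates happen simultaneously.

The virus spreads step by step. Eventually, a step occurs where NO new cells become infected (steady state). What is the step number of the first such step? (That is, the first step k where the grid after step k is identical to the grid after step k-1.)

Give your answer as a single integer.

Step 0 (initial): 1 infected
Step 1: +3 new -> 4 infected
Step 2: +5 new -> 9 infected
Step 3: +8 new -> 17 infected
Step 4: +10 new -> 27 infected
Step 5: +9 new -> 36 infected
Step 6: +3 new -> 39 infected
Step 7: +1 new -> 40 infected
Step 8: +0 new -> 40 infected

Answer: 8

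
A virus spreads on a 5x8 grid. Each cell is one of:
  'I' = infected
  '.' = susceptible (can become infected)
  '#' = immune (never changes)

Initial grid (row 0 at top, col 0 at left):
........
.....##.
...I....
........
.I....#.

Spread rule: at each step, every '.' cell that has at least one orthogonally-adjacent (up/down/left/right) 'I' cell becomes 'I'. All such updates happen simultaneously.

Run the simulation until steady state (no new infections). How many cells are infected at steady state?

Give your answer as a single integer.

Step 0 (initial): 2 infected
Step 1: +7 new -> 9 infected
Step 2: +9 new -> 18 infected
Step 3: +7 new -> 25 infected
Step 4: +6 new -> 31 infected
Step 5: +4 new -> 35 infected
Step 6: +2 new -> 37 infected
Step 7: +0 new -> 37 infected

Answer: 37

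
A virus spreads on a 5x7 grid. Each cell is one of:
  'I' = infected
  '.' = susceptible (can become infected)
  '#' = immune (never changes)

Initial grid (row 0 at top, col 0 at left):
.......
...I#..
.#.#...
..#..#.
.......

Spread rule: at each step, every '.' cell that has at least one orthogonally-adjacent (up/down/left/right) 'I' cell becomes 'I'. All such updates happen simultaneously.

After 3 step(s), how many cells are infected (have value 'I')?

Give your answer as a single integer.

Answer: 10

Derivation:
Step 0 (initial): 1 infected
Step 1: +2 new -> 3 infected
Step 2: +4 new -> 7 infected
Step 3: +3 new -> 10 infected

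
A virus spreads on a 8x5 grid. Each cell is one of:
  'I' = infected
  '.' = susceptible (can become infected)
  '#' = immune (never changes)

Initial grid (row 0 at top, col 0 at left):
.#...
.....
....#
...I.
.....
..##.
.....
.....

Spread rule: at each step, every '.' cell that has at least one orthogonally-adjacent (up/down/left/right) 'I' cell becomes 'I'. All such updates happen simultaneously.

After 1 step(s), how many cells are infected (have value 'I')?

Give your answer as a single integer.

Answer: 5

Derivation:
Step 0 (initial): 1 infected
Step 1: +4 new -> 5 infected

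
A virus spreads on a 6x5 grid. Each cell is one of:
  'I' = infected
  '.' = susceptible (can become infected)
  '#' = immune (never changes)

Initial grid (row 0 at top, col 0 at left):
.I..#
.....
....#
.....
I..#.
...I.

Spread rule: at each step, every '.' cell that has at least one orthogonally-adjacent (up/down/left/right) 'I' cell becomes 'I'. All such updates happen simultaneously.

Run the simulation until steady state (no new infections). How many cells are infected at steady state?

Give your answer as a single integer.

Step 0 (initial): 3 infected
Step 1: +8 new -> 11 infected
Step 2: +9 new -> 20 infected
Step 3: +4 new -> 24 infected
Step 4: +3 new -> 27 infected
Step 5: +0 new -> 27 infected

Answer: 27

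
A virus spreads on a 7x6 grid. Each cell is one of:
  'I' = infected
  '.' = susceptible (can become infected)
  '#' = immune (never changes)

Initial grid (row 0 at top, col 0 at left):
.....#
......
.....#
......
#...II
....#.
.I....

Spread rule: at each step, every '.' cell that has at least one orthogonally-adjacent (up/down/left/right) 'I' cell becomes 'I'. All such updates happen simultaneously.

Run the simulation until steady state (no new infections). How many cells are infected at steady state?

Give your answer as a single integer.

Step 0 (initial): 3 infected
Step 1: +7 new -> 10 infected
Step 2: +9 new -> 19 infected
Step 3: +5 new -> 24 infected
Step 4: +6 new -> 30 infected
Step 5: +4 new -> 34 infected
Step 6: +3 new -> 37 infected
Step 7: +1 new -> 38 infected
Step 8: +0 new -> 38 infected

Answer: 38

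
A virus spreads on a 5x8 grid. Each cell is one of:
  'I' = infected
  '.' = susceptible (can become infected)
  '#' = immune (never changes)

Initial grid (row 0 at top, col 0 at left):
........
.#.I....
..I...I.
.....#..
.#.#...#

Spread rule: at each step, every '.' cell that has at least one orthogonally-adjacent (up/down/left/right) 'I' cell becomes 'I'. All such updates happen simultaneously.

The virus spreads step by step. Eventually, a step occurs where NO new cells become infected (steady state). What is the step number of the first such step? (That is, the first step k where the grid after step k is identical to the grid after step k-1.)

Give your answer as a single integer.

Step 0 (initial): 3 infected
Step 1: +10 new -> 13 infected
Step 2: +12 new -> 25 infected
Step 3: +7 new -> 32 infected
Step 4: +3 new -> 35 infected
Step 5: +0 new -> 35 infected

Answer: 5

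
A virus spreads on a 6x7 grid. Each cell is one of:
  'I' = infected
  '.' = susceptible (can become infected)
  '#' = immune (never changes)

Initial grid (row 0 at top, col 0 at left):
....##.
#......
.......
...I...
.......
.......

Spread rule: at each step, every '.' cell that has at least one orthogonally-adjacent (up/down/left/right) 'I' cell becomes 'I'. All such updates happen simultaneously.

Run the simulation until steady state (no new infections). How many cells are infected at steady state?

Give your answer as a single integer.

Answer: 39

Derivation:
Step 0 (initial): 1 infected
Step 1: +4 new -> 5 infected
Step 2: +8 new -> 13 infected
Step 3: +11 new -> 24 infected
Step 4: +9 new -> 33 infected
Step 5: +4 new -> 37 infected
Step 6: +2 new -> 39 infected
Step 7: +0 new -> 39 infected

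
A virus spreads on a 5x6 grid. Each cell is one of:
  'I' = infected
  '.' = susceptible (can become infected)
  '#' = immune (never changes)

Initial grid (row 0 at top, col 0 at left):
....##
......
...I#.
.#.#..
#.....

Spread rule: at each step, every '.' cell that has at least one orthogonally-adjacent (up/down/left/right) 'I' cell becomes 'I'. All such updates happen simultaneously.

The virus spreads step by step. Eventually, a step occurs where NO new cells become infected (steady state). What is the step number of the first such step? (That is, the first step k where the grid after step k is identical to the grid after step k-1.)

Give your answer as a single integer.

Answer: 7

Derivation:
Step 0 (initial): 1 infected
Step 1: +2 new -> 3 infected
Step 2: +5 new -> 8 infected
Step 3: +5 new -> 13 infected
Step 4: +6 new -> 19 infected
Step 5: +3 new -> 22 infected
Step 6: +2 new -> 24 infected
Step 7: +0 new -> 24 infected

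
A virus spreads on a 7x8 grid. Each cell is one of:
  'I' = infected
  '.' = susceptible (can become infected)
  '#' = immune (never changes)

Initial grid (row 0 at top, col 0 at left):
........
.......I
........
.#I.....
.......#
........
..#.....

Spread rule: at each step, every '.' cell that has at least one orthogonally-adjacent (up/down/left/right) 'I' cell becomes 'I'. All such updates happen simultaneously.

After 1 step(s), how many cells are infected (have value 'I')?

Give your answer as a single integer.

Answer: 8

Derivation:
Step 0 (initial): 2 infected
Step 1: +6 new -> 8 infected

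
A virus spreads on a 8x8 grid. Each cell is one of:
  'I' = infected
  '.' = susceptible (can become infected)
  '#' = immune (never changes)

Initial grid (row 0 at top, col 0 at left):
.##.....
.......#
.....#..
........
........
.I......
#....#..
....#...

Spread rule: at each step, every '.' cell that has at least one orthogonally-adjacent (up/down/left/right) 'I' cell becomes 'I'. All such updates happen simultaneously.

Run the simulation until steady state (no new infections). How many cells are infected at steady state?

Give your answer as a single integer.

Step 0 (initial): 1 infected
Step 1: +4 new -> 5 infected
Step 2: +6 new -> 11 infected
Step 3: +8 new -> 19 infected
Step 4: +8 new -> 27 infected
Step 5: +6 new -> 33 infected
Step 6: +7 new -> 40 infected
Step 7: +6 new -> 46 infected
Step 8: +6 new -> 52 infected
Step 9: +3 new -> 55 infected
Step 10: +1 new -> 56 infected
Step 11: +1 new -> 57 infected
Step 12: +0 new -> 57 infected

Answer: 57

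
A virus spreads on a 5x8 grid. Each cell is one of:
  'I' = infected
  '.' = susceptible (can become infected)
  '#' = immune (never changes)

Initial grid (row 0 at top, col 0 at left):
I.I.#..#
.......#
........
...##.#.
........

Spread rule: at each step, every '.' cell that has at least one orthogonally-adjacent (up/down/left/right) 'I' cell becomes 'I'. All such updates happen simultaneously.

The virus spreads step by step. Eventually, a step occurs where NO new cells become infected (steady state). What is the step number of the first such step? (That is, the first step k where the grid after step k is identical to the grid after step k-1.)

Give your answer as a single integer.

Answer: 10

Derivation:
Step 0 (initial): 2 infected
Step 1: +4 new -> 6 infected
Step 2: +4 new -> 10 infected
Step 3: +5 new -> 15 infected
Step 4: +5 new -> 20 infected
Step 5: +5 new -> 25 infected
Step 6: +4 new -> 29 infected
Step 7: +2 new -> 31 infected
Step 8: +2 new -> 33 infected
Step 9: +1 new -> 34 infected
Step 10: +0 new -> 34 infected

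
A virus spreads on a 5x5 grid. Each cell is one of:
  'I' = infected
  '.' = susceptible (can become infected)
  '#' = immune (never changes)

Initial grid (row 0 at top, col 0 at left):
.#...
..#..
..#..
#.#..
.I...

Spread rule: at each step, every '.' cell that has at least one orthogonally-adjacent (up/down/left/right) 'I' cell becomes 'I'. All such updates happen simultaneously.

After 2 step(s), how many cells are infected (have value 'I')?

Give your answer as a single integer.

Answer: 6

Derivation:
Step 0 (initial): 1 infected
Step 1: +3 new -> 4 infected
Step 2: +2 new -> 6 infected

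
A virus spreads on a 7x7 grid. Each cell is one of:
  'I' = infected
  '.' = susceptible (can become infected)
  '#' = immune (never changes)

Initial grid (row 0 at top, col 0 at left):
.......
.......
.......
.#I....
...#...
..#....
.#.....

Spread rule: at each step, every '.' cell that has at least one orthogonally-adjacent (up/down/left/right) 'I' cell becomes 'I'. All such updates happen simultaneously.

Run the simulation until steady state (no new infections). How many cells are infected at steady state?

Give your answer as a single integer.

Step 0 (initial): 1 infected
Step 1: +3 new -> 4 infected
Step 2: +5 new -> 9 infected
Step 3: +9 new -> 18 infected
Step 4: +10 new -> 28 infected
Step 5: +9 new -> 37 infected
Step 6: +5 new -> 42 infected
Step 7: +3 new -> 45 infected
Step 8: +0 new -> 45 infected

Answer: 45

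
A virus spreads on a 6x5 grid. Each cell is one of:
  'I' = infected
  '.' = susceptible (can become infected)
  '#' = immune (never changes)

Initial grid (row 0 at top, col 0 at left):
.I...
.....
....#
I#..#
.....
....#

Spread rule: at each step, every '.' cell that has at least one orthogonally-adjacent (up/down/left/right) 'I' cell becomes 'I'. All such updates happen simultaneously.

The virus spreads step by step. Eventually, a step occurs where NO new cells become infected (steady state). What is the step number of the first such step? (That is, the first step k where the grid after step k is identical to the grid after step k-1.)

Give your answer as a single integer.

Step 0 (initial): 2 infected
Step 1: +5 new -> 7 infected
Step 2: +6 new -> 13 infected
Step 3: +5 new -> 18 infected
Step 4: +5 new -> 23 infected
Step 5: +3 new -> 26 infected
Step 6: +0 new -> 26 infected

Answer: 6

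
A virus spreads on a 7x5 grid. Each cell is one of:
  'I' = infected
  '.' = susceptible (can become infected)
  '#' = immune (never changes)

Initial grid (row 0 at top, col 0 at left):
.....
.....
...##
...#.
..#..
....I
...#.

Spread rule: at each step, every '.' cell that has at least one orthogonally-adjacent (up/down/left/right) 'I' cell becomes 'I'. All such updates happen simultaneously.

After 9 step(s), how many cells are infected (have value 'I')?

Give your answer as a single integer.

Answer: 27

Derivation:
Step 0 (initial): 1 infected
Step 1: +3 new -> 4 infected
Step 2: +3 new -> 7 infected
Step 3: +2 new -> 9 infected
Step 4: +3 new -> 12 infected
Step 5: +3 new -> 15 infected
Step 6: +3 new -> 18 infected
Step 7: +3 new -> 21 infected
Step 8: +3 new -> 24 infected
Step 9: +3 new -> 27 infected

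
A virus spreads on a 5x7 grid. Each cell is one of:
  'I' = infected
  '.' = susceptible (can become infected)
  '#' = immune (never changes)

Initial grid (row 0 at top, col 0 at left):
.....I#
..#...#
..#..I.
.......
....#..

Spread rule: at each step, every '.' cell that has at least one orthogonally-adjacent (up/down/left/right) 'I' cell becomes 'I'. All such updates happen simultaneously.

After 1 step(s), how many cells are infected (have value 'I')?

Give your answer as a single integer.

Answer: 7

Derivation:
Step 0 (initial): 2 infected
Step 1: +5 new -> 7 infected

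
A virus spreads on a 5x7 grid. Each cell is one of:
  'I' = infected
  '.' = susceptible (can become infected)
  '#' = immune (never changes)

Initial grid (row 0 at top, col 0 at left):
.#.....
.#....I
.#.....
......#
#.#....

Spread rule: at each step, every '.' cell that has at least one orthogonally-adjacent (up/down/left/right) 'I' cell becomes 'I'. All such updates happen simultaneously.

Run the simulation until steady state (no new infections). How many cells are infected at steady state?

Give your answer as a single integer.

Answer: 29

Derivation:
Step 0 (initial): 1 infected
Step 1: +3 new -> 4 infected
Step 2: +3 new -> 7 infected
Step 3: +4 new -> 11 infected
Step 4: +5 new -> 16 infected
Step 5: +5 new -> 21 infected
Step 6: +2 new -> 23 infected
Step 7: +1 new -> 24 infected
Step 8: +2 new -> 26 infected
Step 9: +1 new -> 27 infected
Step 10: +1 new -> 28 infected
Step 11: +1 new -> 29 infected
Step 12: +0 new -> 29 infected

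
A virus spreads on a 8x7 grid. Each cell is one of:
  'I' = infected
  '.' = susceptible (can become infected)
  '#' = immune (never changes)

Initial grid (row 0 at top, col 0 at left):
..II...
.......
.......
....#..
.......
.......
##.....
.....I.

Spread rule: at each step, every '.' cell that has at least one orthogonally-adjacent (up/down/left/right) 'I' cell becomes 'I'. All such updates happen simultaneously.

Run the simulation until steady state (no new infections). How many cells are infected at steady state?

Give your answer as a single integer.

Step 0 (initial): 3 infected
Step 1: +7 new -> 10 infected
Step 2: +10 new -> 20 infected
Step 3: +12 new -> 32 infected
Step 4: +12 new -> 44 infected
Step 5: +6 new -> 50 infected
Step 6: +2 new -> 52 infected
Step 7: +1 new -> 53 infected
Step 8: +0 new -> 53 infected

Answer: 53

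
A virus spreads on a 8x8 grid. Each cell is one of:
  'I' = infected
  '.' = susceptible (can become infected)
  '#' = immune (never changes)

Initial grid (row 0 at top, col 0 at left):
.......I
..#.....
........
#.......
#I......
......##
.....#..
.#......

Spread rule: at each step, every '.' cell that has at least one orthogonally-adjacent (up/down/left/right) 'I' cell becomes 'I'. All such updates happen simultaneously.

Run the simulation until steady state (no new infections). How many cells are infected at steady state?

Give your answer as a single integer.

Step 0 (initial): 2 infected
Step 1: +5 new -> 7 infected
Step 2: +9 new -> 16 infected
Step 3: +12 new -> 28 infected
Step 4: +14 new -> 42 infected
Step 5: +9 new -> 51 infected
Step 6: +1 new -> 52 infected
Step 7: +1 new -> 53 infected
Step 8: +1 new -> 54 infected
Step 9: +2 new -> 56 infected
Step 10: +1 new -> 57 infected
Step 11: +0 new -> 57 infected

Answer: 57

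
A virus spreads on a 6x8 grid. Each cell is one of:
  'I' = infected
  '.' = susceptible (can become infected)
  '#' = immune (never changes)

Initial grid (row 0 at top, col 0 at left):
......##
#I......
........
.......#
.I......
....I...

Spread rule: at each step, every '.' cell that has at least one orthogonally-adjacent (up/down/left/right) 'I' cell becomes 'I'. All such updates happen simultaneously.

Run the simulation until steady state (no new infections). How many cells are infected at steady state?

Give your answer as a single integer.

Step 0 (initial): 3 infected
Step 1: +10 new -> 13 infected
Step 2: +13 new -> 26 infected
Step 3: +8 new -> 34 infected
Step 4: +5 new -> 39 infected
Step 5: +3 new -> 42 infected
Step 6: +2 new -> 44 infected
Step 7: +0 new -> 44 infected

Answer: 44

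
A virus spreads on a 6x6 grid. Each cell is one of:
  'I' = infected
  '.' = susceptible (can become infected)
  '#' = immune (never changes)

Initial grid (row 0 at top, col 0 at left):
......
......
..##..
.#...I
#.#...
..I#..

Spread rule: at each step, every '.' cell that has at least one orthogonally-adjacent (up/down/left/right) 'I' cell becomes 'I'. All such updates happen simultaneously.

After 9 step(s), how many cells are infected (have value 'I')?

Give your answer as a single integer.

Answer: 30

Derivation:
Step 0 (initial): 2 infected
Step 1: +4 new -> 6 infected
Step 2: +7 new -> 13 infected
Step 3: +5 new -> 18 infected
Step 4: +2 new -> 20 infected
Step 5: +2 new -> 22 infected
Step 6: +2 new -> 24 infected
Step 7: +3 new -> 27 infected
Step 8: +2 new -> 29 infected
Step 9: +1 new -> 30 infected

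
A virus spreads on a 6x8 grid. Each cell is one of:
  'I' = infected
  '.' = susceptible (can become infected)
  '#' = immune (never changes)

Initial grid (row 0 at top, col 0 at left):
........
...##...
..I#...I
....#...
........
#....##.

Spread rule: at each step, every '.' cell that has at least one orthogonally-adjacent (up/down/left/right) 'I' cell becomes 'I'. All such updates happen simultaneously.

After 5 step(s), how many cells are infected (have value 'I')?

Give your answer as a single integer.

Answer: 41

Derivation:
Step 0 (initial): 2 infected
Step 1: +6 new -> 8 infected
Step 2: +11 new -> 19 infected
Step 3: +13 new -> 32 infected
Step 4: +8 new -> 40 infected
Step 5: +1 new -> 41 infected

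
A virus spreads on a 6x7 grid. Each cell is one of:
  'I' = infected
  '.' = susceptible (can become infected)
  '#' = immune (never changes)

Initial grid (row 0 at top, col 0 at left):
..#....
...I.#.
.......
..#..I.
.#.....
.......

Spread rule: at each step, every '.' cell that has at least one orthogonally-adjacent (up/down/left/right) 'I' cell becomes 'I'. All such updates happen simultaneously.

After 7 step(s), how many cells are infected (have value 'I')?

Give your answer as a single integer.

Step 0 (initial): 2 infected
Step 1: +8 new -> 10 infected
Step 2: +9 new -> 19 infected
Step 3: +8 new -> 27 infected
Step 4: +6 new -> 33 infected
Step 5: +2 new -> 35 infected
Step 6: +2 new -> 37 infected
Step 7: +1 new -> 38 infected

Answer: 38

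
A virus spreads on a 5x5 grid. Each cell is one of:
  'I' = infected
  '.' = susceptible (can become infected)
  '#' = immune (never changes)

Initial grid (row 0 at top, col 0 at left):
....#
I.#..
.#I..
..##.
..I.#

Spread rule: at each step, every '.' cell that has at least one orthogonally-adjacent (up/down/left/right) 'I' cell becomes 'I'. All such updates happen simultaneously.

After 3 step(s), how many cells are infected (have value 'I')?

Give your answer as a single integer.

Answer: 19

Derivation:
Step 0 (initial): 3 infected
Step 1: +6 new -> 9 infected
Step 2: +6 new -> 15 infected
Step 3: +4 new -> 19 infected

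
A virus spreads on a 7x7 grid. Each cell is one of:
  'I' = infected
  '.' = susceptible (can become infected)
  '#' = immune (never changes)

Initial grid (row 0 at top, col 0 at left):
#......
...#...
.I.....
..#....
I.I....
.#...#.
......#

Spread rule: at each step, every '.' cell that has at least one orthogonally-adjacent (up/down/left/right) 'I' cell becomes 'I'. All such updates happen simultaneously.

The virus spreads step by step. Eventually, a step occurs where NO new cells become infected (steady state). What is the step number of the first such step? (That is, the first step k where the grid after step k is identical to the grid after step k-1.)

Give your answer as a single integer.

Step 0 (initial): 3 infected
Step 1: +9 new -> 12 infected
Step 2: +9 new -> 21 infected
Step 3: +7 new -> 28 infected
Step 4: +6 new -> 34 infected
Step 5: +6 new -> 40 infected
Step 6: +2 new -> 42 infected
Step 7: +1 new -> 43 infected
Step 8: +0 new -> 43 infected

Answer: 8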